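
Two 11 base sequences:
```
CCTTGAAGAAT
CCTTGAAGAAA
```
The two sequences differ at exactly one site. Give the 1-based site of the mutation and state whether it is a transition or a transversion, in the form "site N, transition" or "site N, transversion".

site 11, transversion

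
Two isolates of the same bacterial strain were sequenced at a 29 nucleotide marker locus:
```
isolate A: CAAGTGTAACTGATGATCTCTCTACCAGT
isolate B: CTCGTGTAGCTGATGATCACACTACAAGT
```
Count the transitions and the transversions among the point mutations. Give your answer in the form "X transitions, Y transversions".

1 transition, 5 transversions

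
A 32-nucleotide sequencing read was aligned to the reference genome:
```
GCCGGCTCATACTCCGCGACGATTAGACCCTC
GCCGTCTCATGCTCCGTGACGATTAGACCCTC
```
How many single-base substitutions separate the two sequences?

3

Mismatches (1-based): base 5: G→T; base 11: A→G; base 17: C→T.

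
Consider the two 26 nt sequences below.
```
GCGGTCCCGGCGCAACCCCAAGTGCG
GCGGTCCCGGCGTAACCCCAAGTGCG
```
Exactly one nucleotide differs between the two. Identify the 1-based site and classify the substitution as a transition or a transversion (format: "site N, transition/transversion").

site 13, transition

The sequences differ only at site 13: C→T (pyrimidine→pyrimidine), a transition.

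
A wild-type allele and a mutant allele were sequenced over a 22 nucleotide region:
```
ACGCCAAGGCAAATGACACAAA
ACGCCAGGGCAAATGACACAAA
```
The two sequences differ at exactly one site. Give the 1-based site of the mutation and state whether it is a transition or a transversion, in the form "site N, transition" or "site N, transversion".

site 7, transition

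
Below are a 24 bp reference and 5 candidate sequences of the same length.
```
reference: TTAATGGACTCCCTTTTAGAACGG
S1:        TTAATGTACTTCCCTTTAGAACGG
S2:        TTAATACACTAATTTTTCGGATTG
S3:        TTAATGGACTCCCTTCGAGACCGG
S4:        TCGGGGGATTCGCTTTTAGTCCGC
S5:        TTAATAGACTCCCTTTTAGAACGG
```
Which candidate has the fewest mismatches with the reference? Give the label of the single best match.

S1 differs at 3 sites; S2 differs at 9 sites; S3 differs at 3 sites; S4 differs at 9 sites; S5 differs at 1 site. The closest is S5.

S5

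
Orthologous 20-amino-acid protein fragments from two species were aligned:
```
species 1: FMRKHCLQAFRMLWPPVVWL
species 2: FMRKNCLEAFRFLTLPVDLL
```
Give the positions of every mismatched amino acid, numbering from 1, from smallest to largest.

5, 8, 12, 14, 15, 18, 19

Scanning 1-based: 5: H/N; 8: Q/E; 12: M/F; 14: W/T; 15: P/L; 18: V/D; 19: W/L.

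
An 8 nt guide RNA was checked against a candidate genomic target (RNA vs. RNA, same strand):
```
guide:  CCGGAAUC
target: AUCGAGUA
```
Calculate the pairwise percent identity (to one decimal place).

5 positions differ (1, 2, 3, 6, 8), so 3 of 8 match: 3/8 = 37.5%.

37.5%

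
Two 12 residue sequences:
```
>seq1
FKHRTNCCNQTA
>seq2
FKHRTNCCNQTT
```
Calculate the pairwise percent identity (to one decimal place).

1 position differs (12), so 11 of 12 match: 11/12 = 91.67%.

91.7%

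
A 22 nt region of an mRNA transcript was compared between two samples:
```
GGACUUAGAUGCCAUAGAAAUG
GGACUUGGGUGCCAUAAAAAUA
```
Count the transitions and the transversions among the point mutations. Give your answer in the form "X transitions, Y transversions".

Transitions (purine↔purine or pyrimidine↔pyrimidine): 7 A→G, 9 A→G, 17 G→A, 22 G→A.
Transversions (purine↔pyrimidine): none.

4 transitions, 0 transversions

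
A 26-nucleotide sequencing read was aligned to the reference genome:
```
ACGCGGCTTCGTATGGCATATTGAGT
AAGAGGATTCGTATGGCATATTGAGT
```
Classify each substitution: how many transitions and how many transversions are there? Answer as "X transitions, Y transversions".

Mismatches (1-based):
position 2: C→A (pyrimidine→purine, transversion)
position 4: C→A (pyrimidine→purine, transversion)
position 7: C→A (pyrimidine→purine, transversion)

0 transitions, 3 transversions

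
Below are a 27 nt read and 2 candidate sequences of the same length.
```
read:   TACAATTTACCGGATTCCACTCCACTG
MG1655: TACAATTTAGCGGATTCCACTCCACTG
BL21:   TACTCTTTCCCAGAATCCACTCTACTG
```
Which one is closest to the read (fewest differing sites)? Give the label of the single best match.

MG1655 differs at 1 site; BL21 differs at 6 sites. The closest is MG1655.

MG1655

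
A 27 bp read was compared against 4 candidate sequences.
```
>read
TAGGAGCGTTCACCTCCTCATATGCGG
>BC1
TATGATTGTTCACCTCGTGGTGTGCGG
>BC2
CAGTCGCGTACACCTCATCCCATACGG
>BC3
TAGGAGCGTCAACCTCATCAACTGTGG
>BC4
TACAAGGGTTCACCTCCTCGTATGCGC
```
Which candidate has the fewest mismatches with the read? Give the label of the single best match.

BC4

BC1 differs at 7 positions; BC2 differs at 8 positions; BC3 differs at 6 positions; BC4 differs at 5 positions. The closest is BC4.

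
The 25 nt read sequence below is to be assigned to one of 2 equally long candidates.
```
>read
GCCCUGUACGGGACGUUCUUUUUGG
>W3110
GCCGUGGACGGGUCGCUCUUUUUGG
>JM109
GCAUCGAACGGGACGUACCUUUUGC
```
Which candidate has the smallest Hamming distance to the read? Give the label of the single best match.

W3110

Hamming distances to read — W3110: 4; JM109: 7.
Smallest is W3110 with 4 mismatches.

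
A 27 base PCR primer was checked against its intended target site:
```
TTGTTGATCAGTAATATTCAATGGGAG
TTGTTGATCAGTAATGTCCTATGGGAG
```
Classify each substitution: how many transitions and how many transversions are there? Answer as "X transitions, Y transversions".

Mismatches (1-based):
base 16: A→G (purine→purine, transition)
base 18: T→C (pyrimidine→pyrimidine, transition)
base 20: A→T (purine→pyrimidine, transversion)

2 transitions, 1 transversion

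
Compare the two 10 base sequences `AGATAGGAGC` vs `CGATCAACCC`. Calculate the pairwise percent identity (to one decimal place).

40.0%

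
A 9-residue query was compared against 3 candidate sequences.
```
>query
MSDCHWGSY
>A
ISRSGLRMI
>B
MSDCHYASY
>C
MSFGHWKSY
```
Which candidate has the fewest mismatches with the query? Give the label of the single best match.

A differs at 8 residues; B differs at 2 residues; C differs at 3 residues. The closest is B.

B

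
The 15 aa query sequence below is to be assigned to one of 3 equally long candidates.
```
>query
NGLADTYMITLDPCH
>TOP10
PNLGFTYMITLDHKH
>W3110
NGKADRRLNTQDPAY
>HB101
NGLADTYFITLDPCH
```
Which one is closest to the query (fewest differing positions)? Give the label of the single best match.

TOP10 differs at 6 positions; W3110 differs at 8 positions; HB101 differs at 1 position. The closest is HB101.

HB101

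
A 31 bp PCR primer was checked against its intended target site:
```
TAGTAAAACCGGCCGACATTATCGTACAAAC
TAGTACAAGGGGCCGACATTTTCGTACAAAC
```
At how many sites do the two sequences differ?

4

Mismatches (1-based): site 6: A→C; site 9: C→G; site 10: C→G; site 21: A→T.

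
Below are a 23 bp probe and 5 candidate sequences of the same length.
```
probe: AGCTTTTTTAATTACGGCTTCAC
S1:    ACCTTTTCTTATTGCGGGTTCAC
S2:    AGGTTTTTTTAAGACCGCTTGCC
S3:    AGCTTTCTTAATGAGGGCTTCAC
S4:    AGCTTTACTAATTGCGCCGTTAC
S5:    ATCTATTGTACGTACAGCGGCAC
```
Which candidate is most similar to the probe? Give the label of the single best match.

S1 differs at 5 sites; S2 differs at 7 sites; S3 differs at 3 sites; S4 differs at 6 sites; S5 differs at 8 sites. The closest is S3.

S3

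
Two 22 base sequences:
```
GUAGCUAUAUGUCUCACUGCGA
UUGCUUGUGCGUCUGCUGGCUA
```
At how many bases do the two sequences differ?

Comparing position by position, 12 bases differ: 1 (G/U), 3 (A/G), 4 (G/C), 5 (C/U), 7 (A/G), 9 (A/G), 10 (U/C), 15 (C/G), 16 (A/C), 17 (C/U), 18 (U/G), 21 (G/U).

12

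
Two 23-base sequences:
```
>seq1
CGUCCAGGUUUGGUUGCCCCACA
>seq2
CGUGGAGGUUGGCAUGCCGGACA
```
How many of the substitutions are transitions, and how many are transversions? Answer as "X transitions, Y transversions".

Transitions (purine↔purine or pyrimidine↔pyrimidine): none.
Transversions (purine↔pyrimidine): 4 C→G, 5 C→G, 11 U→G, 13 G→C, 14 U→A, 19 C→G, 20 C→G.

0 transitions, 7 transversions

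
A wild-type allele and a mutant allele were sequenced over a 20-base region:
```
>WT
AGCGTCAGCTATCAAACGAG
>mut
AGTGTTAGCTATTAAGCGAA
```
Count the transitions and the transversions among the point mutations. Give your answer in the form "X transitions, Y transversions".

5 transitions, 0 transversions

Transitions (purine↔purine or pyrimidine↔pyrimidine): 3 C→T, 6 C→T, 13 C→T, 16 A→G, 20 G→A.
Transversions (purine↔pyrimidine): none.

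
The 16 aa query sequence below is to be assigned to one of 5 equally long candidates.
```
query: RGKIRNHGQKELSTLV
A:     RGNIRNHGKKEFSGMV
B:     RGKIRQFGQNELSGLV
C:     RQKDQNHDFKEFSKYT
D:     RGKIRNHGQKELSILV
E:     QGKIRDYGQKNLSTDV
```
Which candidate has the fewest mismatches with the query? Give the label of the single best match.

D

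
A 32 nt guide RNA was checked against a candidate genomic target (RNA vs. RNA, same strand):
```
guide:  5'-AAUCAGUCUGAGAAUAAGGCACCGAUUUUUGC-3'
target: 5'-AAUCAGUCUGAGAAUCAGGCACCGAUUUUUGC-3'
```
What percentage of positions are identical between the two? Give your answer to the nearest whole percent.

Mismatch at position 16 (1-based): 1 of 32.
Identical positions: 31/32 = 96.88% → 97%.

97%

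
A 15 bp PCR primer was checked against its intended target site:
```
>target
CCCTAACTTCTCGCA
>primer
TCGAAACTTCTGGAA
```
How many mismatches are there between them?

Comparing position by position, 5 bases differ: 1 (C/T), 3 (C/G), 4 (T/A), 12 (C/G), 14 (C/A).

5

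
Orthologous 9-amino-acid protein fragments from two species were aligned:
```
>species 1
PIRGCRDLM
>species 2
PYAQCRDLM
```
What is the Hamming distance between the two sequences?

Comparing position by position, 3 positions differ: 2 (I/Y), 3 (R/A), 4 (G/Q).

3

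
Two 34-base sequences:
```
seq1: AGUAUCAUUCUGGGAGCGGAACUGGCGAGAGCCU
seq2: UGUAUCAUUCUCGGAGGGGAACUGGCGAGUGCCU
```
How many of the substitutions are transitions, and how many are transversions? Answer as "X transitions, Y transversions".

0 transitions, 4 transversions

Transitions (purine↔purine or pyrimidine↔pyrimidine): none.
Transversions (purine↔pyrimidine): 1 A→U, 12 G→C, 17 C→G, 30 A→U.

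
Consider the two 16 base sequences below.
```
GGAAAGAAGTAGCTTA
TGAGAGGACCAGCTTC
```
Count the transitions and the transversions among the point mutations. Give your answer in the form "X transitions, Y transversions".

Transitions (purine↔purine or pyrimidine↔pyrimidine): 4 A→G, 7 A→G, 10 T→C.
Transversions (purine↔pyrimidine): 1 G→T, 9 G→C, 16 A→C.

3 transitions, 3 transversions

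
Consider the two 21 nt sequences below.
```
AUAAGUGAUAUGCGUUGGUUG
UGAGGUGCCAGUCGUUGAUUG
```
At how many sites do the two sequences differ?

8

The sequences differ at sites 1, 2, 4, 8, 9, 11, 12, 18 (1-based) — 8 in total.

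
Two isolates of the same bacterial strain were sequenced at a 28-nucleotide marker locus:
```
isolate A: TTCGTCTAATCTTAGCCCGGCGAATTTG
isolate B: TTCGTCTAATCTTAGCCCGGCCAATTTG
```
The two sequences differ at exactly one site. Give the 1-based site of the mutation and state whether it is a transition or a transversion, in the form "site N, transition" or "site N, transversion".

Site 22 changes G→C. G is a purine and C is a pyrimidine, so this is a transversion.

site 22, transversion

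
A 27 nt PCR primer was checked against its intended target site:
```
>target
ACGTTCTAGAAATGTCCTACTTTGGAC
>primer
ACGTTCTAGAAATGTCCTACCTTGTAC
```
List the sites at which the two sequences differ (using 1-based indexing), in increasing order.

21, 25

Scanning 1-based: 21: T/C; 25: G/T.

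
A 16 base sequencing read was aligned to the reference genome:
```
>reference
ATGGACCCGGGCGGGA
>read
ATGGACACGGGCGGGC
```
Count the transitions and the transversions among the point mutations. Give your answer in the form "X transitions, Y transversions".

0 transitions, 2 transversions

Mismatches (1-based):
position 7: C→A (pyrimidine→purine, transversion)
position 16: A→C (purine→pyrimidine, transversion)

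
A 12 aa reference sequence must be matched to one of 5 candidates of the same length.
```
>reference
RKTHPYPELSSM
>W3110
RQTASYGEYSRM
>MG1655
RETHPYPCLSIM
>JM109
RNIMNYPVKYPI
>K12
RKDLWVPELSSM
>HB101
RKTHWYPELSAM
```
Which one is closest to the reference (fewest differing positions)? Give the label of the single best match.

Hamming distances to reference — W3110: 6; MG1655: 3; JM109: 9; K12: 4; HB101: 2.
Smallest is HB101 with 2 mismatches.

HB101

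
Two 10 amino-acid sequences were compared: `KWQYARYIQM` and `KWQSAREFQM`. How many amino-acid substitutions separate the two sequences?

Comparing position by position, 3 positions differ: 4 (Y/S), 7 (Y/E), 8 (I/F).

3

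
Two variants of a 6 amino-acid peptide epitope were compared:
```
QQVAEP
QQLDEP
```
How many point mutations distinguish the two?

The sequences differ at positions 3, 4 (1-based) — 2 in total.

2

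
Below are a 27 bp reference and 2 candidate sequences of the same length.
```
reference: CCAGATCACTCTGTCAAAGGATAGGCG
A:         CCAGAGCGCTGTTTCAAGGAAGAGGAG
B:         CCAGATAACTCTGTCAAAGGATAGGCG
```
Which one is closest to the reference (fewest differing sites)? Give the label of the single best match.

B

A differs at 8 sites; B differs at 1 site. The closest is B.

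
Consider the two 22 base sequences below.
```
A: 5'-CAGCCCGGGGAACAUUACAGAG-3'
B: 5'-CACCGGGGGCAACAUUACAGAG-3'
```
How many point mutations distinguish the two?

Mismatches (1-based): site 3: G→C; site 5: C→G; site 6: C→G; site 10: G→C.

4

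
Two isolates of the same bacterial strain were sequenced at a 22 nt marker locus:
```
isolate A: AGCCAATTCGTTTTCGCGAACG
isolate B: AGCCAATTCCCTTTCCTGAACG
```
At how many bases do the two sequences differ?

The sequences differ at bases 10, 11, 16, 17 (1-based) — 4 in total.

4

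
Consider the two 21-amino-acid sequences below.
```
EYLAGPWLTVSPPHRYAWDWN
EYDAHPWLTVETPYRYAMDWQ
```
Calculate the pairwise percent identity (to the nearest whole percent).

7 positions differ (3, 5, 11, 12, 14, 18, 21), so 14 of 21 match: 14/21 = 66.67%.

67%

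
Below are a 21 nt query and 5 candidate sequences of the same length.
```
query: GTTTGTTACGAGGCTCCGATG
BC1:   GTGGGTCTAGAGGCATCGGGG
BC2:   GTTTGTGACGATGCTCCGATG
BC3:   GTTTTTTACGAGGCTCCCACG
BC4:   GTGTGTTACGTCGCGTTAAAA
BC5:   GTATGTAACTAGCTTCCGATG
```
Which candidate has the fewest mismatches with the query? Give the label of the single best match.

BC1 differs at 9 bases; BC2 differs at 2 bases; BC3 differs at 3 bases; BC4 differs at 9 bases; BC5 differs at 5 bases. The closest is BC2.

BC2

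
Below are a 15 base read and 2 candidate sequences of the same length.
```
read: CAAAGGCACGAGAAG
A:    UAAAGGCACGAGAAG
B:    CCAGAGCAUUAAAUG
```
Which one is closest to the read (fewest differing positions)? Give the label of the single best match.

A

Hamming distances to read — A: 1; B: 7.
Smallest is A with 1 mismatch.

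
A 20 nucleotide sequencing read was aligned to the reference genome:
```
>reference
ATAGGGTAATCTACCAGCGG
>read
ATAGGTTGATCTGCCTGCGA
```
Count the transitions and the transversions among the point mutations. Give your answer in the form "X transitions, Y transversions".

3 transitions, 2 transversions

Mismatches (1-based):
site 6: G→T (purine→pyrimidine, transversion)
site 8: A→G (purine→purine, transition)
site 13: A→G (purine→purine, transition)
site 16: A→T (purine→pyrimidine, transversion)
site 20: G→A (purine→purine, transition)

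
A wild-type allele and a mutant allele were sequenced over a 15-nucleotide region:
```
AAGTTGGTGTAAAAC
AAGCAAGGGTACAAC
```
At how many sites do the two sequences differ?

5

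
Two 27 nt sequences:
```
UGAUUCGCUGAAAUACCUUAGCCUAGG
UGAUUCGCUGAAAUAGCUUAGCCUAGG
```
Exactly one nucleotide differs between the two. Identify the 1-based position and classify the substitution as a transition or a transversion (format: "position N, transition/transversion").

position 16, transversion

Position 16 changes C→G. C is a pyrimidine and G is a purine, so this is a transversion.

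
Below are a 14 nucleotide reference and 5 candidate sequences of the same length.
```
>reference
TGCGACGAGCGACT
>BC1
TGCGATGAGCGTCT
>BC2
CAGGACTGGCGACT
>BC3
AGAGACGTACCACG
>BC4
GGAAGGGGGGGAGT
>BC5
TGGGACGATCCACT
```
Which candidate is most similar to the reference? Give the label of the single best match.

BC1

BC1 differs at 2 sites; BC2 differs at 5 sites; BC3 differs at 6 sites; BC4 differs at 8 sites; BC5 differs at 3 sites. The closest is BC1.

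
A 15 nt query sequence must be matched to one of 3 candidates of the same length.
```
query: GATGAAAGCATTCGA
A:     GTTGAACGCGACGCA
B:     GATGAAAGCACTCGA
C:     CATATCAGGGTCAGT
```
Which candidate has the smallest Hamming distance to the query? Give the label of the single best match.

Hamming distances to query — A: 7; B: 1; C: 9.
Smallest is B with 1 mismatch.

B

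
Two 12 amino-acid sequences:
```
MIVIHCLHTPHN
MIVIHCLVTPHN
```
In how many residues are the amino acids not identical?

1

The sequences differ at residues 8 (1-based) — 1 in total.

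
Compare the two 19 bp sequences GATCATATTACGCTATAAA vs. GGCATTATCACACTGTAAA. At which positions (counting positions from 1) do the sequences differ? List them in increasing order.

2, 3, 4, 5, 9, 12, 15

Scanning 1-based: 2: A/G; 3: T/C; 4: C/A; 5: A/T; 9: T/C; 12: G/A; 15: A/G.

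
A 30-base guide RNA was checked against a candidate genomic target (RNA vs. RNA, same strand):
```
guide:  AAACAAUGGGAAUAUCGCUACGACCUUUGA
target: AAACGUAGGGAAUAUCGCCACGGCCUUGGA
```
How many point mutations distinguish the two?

The sequences differ at bases 5, 6, 7, 19, 23, 28 (1-based) — 6 in total.

6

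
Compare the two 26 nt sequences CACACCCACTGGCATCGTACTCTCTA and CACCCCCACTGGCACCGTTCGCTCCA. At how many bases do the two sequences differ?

Mismatches (1-based): base 4: A→C; base 15: T→C; base 19: A→T; base 21: T→G; base 25: T→C.

5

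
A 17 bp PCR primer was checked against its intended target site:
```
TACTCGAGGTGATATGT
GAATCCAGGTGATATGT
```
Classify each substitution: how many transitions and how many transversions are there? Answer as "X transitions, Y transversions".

Mismatches (1-based):
base 1: T→G (pyrimidine→purine, transversion)
base 3: C→A (pyrimidine→purine, transversion)
base 6: G→C (purine→pyrimidine, transversion)

0 transitions, 3 transversions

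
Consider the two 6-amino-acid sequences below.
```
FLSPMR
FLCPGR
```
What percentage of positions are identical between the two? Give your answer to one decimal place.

66.7%

Mismatches at positions 3, 5 (1-based): 2 of 6.
Identical positions: 4/6 = 66.67% → 66.7%.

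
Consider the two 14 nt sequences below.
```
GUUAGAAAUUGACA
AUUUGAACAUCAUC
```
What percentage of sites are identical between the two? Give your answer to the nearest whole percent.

Mismatches at positions 1, 4, 8, 9, 11, 13, 14 (1-based): 7 of 14.
Identical positions: 7/14 = 50% → 50%.

50%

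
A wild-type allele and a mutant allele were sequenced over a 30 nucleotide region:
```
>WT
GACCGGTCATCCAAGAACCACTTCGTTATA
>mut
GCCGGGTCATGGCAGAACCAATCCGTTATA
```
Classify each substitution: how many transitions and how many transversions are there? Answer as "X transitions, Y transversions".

1 transition, 6 transversions

Mismatches (1-based):
position 2: A→C (purine→pyrimidine, transversion)
position 4: C→G (pyrimidine→purine, transversion)
position 11: C→G (pyrimidine→purine, transversion)
position 12: C→G (pyrimidine→purine, transversion)
position 13: A→C (purine→pyrimidine, transversion)
position 21: C→A (pyrimidine→purine, transversion)
position 23: T→C (pyrimidine→pyrimidine, transition)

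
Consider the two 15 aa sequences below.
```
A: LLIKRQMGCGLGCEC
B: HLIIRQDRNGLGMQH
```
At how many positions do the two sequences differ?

Comparing position by position, 8 positions differ: 1 (L/H), 4 (K/I), 7 (M/D), 8 (G/R), 9 (C/N), 13 (C/M), 14 (E/Q), 15 (C/H).

8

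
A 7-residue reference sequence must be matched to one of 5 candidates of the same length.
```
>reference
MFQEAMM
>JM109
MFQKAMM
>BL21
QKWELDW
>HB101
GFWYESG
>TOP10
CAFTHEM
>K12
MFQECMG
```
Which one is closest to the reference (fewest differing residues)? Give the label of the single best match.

JM109

Hamming distances to reference — JM109: 1; BL21: 6; HB101: 6; TOP10: 6; K12: 2.
Smallest is JM109 with 1 mismatch.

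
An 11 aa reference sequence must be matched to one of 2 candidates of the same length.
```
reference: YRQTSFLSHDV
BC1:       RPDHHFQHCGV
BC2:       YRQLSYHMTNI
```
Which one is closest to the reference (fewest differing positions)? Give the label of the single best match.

BC1 differs at 9 positions; BC2 differs at 7 positions. The closest is BC2.

BC2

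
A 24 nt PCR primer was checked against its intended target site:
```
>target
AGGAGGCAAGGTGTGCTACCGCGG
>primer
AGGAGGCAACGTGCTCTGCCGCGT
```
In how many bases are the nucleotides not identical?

5

Mismatches (1-based): base 10: G→C; base 14: T→C; base 15: G→T; base 18: A→G; base 24: G→T.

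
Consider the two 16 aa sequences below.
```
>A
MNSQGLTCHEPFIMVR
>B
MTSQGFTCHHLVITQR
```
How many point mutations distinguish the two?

The sequences differ at residues 2, 6, 10, 11, 12, 14, 15 (1-based) — 7 in total.

7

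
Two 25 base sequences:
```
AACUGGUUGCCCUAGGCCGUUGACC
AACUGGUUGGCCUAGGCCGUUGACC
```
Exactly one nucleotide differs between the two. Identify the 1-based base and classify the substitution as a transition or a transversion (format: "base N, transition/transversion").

base 10, transversion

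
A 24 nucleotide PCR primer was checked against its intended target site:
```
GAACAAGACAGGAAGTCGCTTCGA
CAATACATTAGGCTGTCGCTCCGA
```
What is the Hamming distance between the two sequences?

9

Comparing position by position, 9 sites differ: 1 (G/C), 4 (C/T), 6 (A/C), 7 (G/A), 8 (A/T), 9 (C/T), 13 (A/C), 14 (A/T), 21 (T/C).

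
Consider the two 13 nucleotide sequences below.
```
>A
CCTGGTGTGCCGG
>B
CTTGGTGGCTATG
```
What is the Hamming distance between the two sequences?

6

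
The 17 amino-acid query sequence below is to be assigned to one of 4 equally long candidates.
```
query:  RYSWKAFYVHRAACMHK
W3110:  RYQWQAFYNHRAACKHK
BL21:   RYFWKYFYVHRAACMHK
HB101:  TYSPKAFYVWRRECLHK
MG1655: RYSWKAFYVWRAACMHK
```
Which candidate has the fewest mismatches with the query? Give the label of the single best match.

W3110 differs at 4 residues; BL21 differs at 2 residues; HB101 differs at 6 residues; MG1655 differs at 1 residue. The closest is MG1655.

MG1655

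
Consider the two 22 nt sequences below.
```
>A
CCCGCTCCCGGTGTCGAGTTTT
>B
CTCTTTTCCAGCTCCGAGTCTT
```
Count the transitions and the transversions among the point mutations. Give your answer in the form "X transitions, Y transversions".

7 transitions, 2 transversions

Transitions (purine↔purine or pyrimidine↔pyrimidine): 2 C→T, 5 C→T, 7 C→T, 10 G→A, 12 T→C, 14 T→C, 20 T→C.
Transversions (purine↔pyrimidine): 4 G→T, 13 G→T.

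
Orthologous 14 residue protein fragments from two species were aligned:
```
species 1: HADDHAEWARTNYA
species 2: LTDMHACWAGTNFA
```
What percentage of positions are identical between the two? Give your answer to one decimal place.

57.1%

6 positions differ (1, 2, 4, 7, 10, 13), so 8 of 14 match: 8/14 = 57.14%.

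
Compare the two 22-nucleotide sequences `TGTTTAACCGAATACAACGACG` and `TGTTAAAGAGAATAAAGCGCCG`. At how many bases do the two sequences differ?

Mismatches (1-based): base 5: T→A; base 8: C→G; base 9: C→A; base 15: C→A; base 17: A→G; base 20: A→C.

6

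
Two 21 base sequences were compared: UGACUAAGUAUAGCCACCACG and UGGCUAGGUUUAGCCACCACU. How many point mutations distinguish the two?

4

The sequences differ at bases 3, 7, 10, 21 (1-based) — 4 in total.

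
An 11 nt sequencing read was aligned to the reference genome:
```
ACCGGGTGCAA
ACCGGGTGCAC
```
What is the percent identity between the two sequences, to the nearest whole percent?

Mismatch at position 11 (1-based): 1 of 11.
Identical positions: 10/11 = 90.91% → 91%.

91%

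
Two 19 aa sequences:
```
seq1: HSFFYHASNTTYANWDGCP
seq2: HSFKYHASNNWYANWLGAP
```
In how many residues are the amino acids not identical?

5

The sequences differ at residues 4, 10, 11, 16, 18 (1-based) — 5 in total.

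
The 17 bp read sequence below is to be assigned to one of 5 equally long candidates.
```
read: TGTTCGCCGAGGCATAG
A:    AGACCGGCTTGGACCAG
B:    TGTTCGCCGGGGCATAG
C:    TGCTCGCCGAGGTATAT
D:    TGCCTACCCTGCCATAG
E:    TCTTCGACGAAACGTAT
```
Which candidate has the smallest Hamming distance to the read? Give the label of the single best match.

A differs at 9 positions; B differs at 1 position; C differs at 3 positions; D differs at 7 positions; E differs at 6 positions. The closest is B.

B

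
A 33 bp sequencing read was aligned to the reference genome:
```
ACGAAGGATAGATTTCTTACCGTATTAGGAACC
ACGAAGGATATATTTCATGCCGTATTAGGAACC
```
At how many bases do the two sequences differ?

3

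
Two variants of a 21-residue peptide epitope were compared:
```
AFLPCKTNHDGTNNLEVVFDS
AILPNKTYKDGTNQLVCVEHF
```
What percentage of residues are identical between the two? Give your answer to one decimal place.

52.4%

Mismatches at positions 2, 5, 8, 9, 14, 16, 17, 19, 20, 21 (1-based): 10 of 21.
Identical positions: 11/21 = 52.38% → 52.4%.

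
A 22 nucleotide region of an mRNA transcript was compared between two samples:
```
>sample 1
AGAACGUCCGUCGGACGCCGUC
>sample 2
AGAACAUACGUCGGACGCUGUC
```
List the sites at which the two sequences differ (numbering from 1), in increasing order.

6, 8, 19

Scanning 1-based: 6: G/A; 8: C/A; 19: C/U.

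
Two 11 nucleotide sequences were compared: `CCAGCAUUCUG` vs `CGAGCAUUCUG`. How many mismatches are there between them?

Comparing position by position, 1 base differs: 2 (C/G).

1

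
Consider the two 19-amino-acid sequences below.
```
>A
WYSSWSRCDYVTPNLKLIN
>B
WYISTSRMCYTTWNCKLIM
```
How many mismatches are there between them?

Comparing position by position, 8 positions differ: 3 (S/I), 5 (W/T), 8 (C/M), 9 (D/C), 11 (V/T), 13 (P/W), 15 (L/C), 19 (N/M).

8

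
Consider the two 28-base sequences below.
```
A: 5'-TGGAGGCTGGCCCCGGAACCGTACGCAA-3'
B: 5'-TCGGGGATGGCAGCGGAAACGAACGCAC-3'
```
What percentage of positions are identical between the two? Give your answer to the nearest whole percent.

Mismatches at positions 2, 4, 7, 12, 13, 19, 22, 28 (1-based): 8 of 28.
Identical positions: 20/28 = 71.43% → 71%.

71%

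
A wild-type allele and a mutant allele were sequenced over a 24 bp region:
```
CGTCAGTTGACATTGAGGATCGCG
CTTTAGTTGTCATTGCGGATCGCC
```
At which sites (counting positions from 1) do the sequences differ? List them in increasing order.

Differences at site 2 (G→T), site 4 (C→T), site 10 (A→T), site 16 (A→C), site 24 (G→C).

2, 4, 10, 16, 24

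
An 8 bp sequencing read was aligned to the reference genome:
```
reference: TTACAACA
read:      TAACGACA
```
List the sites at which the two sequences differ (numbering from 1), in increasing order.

Differences at site 2 (T→A), site 5 (A→G).

2, 5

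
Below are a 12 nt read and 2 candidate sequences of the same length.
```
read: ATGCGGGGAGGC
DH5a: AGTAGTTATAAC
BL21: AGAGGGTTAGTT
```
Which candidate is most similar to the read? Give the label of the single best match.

DH5a differs at 9 sites; BL21 differs at 7 sites. The closest is BL21.

BL21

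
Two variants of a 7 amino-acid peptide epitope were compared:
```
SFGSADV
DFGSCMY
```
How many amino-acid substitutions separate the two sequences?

4

Mismatches (1-based): position 1: S→D; position 5: A→C; position 6: D→M; position 7: V→Y.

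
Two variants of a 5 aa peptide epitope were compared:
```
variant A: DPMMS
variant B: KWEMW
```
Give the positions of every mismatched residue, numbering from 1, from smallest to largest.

Scanning 1-based: 1: D/K; 2: P/W; 3: M/E; 5: S/W.

1, 2, 3, 5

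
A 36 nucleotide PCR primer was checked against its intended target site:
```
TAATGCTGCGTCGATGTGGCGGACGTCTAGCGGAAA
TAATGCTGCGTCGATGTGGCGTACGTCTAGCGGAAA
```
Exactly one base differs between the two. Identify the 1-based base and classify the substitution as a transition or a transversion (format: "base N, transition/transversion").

base 22, transversion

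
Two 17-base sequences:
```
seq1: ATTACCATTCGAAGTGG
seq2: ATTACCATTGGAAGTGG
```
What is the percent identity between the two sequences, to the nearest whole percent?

1 position differs (10), so 16 of 17 match: 16/17 = 94.12%.

94%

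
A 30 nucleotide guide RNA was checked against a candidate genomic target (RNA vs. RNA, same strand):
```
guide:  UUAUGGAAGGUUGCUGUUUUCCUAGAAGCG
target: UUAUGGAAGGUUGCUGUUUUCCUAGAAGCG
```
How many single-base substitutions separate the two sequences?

No positions differ; the sequences are identical.

0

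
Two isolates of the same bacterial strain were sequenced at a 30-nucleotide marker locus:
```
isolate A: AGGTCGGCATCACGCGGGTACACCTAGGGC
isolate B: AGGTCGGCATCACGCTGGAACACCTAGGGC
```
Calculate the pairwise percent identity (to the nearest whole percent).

93%

Mismatches at positions 16, 19 (1-based): 2 of 30.
Identical positions: 28/30 = 93.33% → 93%.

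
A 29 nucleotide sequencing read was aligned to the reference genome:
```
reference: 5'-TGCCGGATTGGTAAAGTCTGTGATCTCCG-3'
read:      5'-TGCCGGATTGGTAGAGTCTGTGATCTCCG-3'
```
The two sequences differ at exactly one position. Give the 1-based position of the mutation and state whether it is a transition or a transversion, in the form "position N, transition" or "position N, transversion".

The sequences differ only at position 14: A→G (purine→purine), a transition.

position 14, transition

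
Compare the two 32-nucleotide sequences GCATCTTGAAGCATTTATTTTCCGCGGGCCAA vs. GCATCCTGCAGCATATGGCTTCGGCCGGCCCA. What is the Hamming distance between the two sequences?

The sequences differ at bases 6, 9, 15, 17, 18, 19, 23, 26, 31 (1-based) — 9 in total.

9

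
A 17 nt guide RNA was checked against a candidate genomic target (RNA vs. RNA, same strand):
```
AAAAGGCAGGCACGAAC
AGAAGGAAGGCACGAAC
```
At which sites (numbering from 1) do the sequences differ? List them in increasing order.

Differences at site 2 (A→G), site 7 (C→A).

2, 7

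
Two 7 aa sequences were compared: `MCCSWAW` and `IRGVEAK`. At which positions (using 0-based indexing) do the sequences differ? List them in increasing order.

0, 1, 2, 3, 4, 6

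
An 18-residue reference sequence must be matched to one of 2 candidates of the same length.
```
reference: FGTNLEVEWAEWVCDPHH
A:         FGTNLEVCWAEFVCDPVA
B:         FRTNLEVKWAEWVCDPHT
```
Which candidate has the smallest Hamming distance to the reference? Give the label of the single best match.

B

A differs at 4 positions; B differs at 3 positions. The closest is B.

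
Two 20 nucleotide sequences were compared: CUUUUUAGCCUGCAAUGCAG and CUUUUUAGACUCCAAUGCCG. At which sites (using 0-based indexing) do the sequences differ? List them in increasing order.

8, 11, 18

Differences at site 8 (C→A), site 11 (G→C), site 18 (A→C).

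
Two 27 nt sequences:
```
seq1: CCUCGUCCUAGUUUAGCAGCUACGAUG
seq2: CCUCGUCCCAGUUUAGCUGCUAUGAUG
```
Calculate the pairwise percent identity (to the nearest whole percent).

Mismatches at positions 9, 18, 23 (1-based): 3 of 27.
Identical positions: 24/27 = 88.89% → 89%.

89%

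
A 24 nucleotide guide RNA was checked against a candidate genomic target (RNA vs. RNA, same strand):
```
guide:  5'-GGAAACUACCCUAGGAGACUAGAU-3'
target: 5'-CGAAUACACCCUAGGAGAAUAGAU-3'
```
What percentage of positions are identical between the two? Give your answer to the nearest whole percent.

79%

5 positions differ (1, 5, 6, 7, 19), so 19 of 24 match: 19/24 = 79.17%.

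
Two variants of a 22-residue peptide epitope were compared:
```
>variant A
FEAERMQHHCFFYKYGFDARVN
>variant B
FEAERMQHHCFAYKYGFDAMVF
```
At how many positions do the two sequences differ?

Comparing position by position, 3 positions differ: 12 (F/A), 20 (R/M), 22 (N/F).

3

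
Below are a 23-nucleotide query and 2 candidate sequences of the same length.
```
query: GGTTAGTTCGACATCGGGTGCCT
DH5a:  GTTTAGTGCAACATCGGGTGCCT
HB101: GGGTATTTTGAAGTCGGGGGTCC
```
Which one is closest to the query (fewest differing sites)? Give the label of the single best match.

Hamming distances to query — DH5a: 3; HB101: 8.
Smallest is DH5a with 3 mismatches.

DH5a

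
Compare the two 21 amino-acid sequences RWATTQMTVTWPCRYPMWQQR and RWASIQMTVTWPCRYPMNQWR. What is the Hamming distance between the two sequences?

4

Comparing position by position, 4 positions differ: 4 (T/S), 5 (T/I), 18 (W/N), 20 (Q/W).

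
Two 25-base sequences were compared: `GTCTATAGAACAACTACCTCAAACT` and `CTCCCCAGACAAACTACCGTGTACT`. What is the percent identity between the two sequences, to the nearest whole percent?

Mismatches at positions 1, 4, 5, 6, 10, 11, 19, 20, 21, 22 (1-based): 10 of 25.
Identical positions: 15/25 = 60% → 60%.

60%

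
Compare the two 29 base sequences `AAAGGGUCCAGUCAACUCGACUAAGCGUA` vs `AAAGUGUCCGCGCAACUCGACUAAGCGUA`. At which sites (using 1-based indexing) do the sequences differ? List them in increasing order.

Differences at site 5 (G→U), site 10 (A→G), site 11 (G→C), site 12 (U→G).

5, 10, 11, 12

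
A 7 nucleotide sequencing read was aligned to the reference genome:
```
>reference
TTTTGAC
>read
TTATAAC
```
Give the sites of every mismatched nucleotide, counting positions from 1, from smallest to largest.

Differences at site 3 (T→A), site 5 (G→A).

3, 5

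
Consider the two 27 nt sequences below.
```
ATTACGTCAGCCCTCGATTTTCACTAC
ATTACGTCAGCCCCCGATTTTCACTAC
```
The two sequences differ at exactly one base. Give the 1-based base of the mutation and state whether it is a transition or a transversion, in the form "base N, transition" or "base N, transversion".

base 14, transition

The sequences differ only at base 14: T→C (pyrimidine→pyrimidine), a transition.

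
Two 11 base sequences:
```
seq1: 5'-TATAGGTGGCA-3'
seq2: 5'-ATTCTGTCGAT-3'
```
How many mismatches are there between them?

Mismatches (1-based): site 1: T→A; site 2: A→T; site 4: A→C; site 5: G→T; site 8: G→C; site 10: C→A; site 11: A→T.

7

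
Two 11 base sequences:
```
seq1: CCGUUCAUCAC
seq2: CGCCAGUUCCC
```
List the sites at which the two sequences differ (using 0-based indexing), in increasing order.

1, 2, 3, 4, 5, 6, 9

Differences at site 1 (C→G), site 2 (G→C), site 3 (U→C), site 4 (U→A), site 5 (C→G), site 6 (A→U), site 9 (A→C).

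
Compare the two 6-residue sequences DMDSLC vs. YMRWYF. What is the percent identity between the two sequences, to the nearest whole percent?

17%

Mismatches at positions 1, 3, 4, 5, 6 (1-based): 5 of 6.
Identical positions: 1/6 = 16.67% → 17%.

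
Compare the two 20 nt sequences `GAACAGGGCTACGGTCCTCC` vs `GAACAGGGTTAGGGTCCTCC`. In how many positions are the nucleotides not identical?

2

The sequences differ at positions 9, 12 (1-based) — 2 in total.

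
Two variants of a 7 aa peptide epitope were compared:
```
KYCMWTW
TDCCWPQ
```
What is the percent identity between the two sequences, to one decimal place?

Mismatches at positions 1, 2, 4, 6, 7 (1-based): 5 of 7.
Identical positions: 2/7 = 28.57% → 28.6%.

28.6%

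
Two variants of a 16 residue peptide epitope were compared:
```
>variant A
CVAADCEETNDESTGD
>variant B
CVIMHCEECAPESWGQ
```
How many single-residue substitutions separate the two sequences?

The sequences differ at positions 3, 4, 5, 9, 10, 11, 14, 16 (1-based) — 8 in total.

8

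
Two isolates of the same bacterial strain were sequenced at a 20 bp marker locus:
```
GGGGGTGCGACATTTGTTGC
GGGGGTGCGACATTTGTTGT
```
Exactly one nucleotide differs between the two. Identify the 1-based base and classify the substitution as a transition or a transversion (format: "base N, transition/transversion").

Base 20 changes C→T. C is a pyrimidine and T is a pyrimidine, so this is a transition.

base 20, transition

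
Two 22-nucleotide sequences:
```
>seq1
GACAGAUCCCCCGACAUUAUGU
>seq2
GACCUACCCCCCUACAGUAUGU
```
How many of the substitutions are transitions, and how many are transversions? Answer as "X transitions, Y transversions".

1 transition, 4 transversions

Mismatches (1-based):
base 4: A→C (purine→pyrimidine, transversion)
base 5: G→U (purine→pyrimidine, transversion)
base 7: U→C (pyrimidine→pyrimidine, transition)
base 13: G→U (purine→pyrimidine, transversion)
base 17: U→G (pyrimidine→purine, transversion)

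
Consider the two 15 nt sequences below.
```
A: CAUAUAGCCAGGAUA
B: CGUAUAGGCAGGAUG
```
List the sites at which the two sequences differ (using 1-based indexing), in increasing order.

2, 8, 15

Differences at site 2 (A→G), site 8 (C→G), site 15 (A→G).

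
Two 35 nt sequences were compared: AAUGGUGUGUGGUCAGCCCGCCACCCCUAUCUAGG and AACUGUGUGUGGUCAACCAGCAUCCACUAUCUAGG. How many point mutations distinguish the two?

Mismatches (1-based): position 3: U→C; position 4: G→U; position 16: G→A; position 19: C→A; position 22: C→A; position 23: A→U; position 26: C→A.

7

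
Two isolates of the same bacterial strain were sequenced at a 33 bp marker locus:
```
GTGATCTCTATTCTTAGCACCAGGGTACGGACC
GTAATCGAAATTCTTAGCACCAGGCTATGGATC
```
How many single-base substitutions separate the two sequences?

Comparing position by position, 7 sites differ: 3 (G/A), 7 (T/G), 8 (C/A), 9 (T/A), 25 (G/C), 28 (C/T), 32 (C/T).

7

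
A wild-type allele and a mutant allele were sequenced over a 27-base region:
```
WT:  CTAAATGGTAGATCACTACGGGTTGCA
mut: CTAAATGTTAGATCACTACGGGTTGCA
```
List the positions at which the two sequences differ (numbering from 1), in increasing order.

8

Differences at position 8 (G→T).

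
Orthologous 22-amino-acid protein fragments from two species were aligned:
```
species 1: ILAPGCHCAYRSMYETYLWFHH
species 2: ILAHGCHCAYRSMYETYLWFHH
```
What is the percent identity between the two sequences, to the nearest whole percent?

Mismatch at position 4 (1-based): 1 of 22.
Identical positions: 21/22 = 95.45% → 95%.

95%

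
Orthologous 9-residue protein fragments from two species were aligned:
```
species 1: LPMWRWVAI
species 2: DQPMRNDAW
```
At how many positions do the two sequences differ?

The sequences differ at positions 1, 2, 3, 4, 6, 7, 9 (1-based) — 7 in total.

7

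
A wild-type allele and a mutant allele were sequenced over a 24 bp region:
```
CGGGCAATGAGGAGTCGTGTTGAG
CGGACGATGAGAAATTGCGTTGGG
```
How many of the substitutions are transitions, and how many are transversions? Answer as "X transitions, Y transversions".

7 transitions, 0 transversions

Transitions (purine↔purine or pyrimidine↔pyrimidine): 4 G→A, 6 A→G, 12 G→A, 14 G→A, 16 C→T, 18 T→C, 23 A→G.
Transversions (purine↔pyrimidine): none.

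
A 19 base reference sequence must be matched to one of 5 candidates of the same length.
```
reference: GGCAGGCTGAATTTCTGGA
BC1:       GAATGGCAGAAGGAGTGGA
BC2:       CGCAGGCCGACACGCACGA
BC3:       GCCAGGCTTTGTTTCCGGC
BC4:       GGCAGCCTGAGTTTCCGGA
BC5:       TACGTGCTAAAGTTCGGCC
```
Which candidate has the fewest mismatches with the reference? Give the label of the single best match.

BC4

Hamming distances to reference — BC1: 8; BC2: 8; BC3: 6; BC4: 3; BC5: 9.
Smallest is BC4 with 3 mismatches.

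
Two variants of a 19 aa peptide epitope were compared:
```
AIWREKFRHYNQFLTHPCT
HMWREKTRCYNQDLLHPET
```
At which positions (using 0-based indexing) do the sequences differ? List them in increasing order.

0, 1, 6, 8, 12, 14, 17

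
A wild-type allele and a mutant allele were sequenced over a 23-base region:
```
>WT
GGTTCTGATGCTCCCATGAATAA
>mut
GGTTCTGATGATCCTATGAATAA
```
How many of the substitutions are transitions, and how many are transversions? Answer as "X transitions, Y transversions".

1 transition, 1 transversion

Mismatches (1-based):
position 11: C→A (pyrimidine→purine, transversion)
position 15: C→T (pyrimidine→pyrimidine, transition)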